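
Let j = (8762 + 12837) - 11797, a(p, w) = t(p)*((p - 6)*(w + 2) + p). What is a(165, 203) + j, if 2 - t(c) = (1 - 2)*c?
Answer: 5480722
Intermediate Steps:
t(c) = 2 + c (t(c) = 2 - (1 - 2)*c = 2 - (-1)*c = 2 + c)
a(p, w) = (2 + p)*(p + (-6 + p)*(2 + w)) (a(p, w) = (2 + p)*((p - 6)*(w + 2) + p) = (2 + p)*((-6 + p)*(2 + w) + p) = (2 + p)*(p + (-6 + p)*(2 + w)))
j = 9802 (j = 21599 - 11797 = 9802)
a(165, 203) + j = (2 + 165)*(-12 - 6*203 + 3*165 + 165*203) + 9802 = 167*(-12 - 1218 + 495 + 33495) + 9802 = 167*32760 + 9802 = 5470920 + 9802 = 5480722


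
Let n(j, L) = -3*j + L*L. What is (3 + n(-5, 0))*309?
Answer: 5562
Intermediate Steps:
n(j, L) = L**2 - 3*j (n(j, L) = -3*j + L**2 = L**2 - 3*j)
(3 + n(-5, 0))*309 = (3 + (0**2 - 3*(-5)))*309 = (3 + (0 + 15))*309 = (3 + 15)*309 = 18*309 = 5562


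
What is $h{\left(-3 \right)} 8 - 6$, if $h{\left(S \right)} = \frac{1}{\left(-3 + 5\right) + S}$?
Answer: $-14$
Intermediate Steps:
$h{\left(S \right)} = \frac{1}{2 + S}$
$h{\left(-3 \right)} 8 - 6 = \frac{1}{2 - 3} \cdot 8 - 6 = \frac{1}{-1} \cdot 8 - 6 = \left(-1\right) 8 - 6 = -8 - 6 = -14$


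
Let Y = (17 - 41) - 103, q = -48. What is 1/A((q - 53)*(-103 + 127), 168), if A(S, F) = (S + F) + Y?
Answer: -1/2383 ≈ -0.00041964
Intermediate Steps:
Y = -127 (Y = -24 - 103 = -127)
A(S, F) = -127 + F + S (A(S, F) = (S + F) - 127 = (F + S) - 127 = -127 + F + S)
1/A((q - 53)*(-103 + 127), 168) = 1/(-127 + 168 + (-48 - 53)*(-103 + 127)) = 1/(-127 + 168 - 101*24) = 1/(-127 + 168 - 2424) = 1/(-2383) = -1/2383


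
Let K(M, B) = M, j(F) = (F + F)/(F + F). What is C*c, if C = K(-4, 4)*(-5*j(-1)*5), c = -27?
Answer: -2700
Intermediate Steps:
j(F) = 1 (j(F) = (2*F)/((2*F)) = (2*F)*(1/(2*F)) = 1)
C = 100 (C = -4*(-5*1)*5 = -(-20)*5 = -4*(-25) = 100)
C*c = 100*(-27) = -2700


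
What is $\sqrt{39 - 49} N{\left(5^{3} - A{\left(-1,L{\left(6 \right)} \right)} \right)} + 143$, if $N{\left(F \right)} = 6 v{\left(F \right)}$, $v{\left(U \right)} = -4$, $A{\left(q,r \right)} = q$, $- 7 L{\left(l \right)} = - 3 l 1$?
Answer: $143 - 24 i \sqrt{10} \approx 143.0 - 75.895 i$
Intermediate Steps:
$L{\left(l \right)} = \frac{3 l}{7}$ ($L{\left(l \right)} = - \frac{- 3 l 1}{7} = - \frac{\left(-3\right) l}{7} = \frac{3 l}{7}$)
$N{\left(F \right)} = -24$ ($N{\left(F \right)} = 6 \left(-4\right) = -24$)
$\sqrt{39 - 49} N{\left(5^{3} - A{\left(-1,L{\left(6 \right)} \right)} \right)} + 143 = \sqrt{39 - 49} \left(-24\right) + 143 = \sqrt{-10} \left(-24\right) + 143 = i \sqrt{10} \left(-24\right) + 143 = - 24 i \sqrt{10} + 143 = 143 - 24 i \sqrt{10}$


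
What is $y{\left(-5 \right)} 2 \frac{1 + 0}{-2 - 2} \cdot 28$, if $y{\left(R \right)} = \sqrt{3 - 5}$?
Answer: $- 14 i \sqrt{2} \approx - 19.799 i$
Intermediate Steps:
$y{\left(R \right)} = i \sqrt{2}$ ($y{\left(R \right)} = \sqrt{-2} = i \sqrt{2}$)
$y{\left(-5 \right)} 2 \frac{1 + 0}{-2 - 2} \cdot 28 = i \sqrt{2} \cdot 2 \frac{1 + 0}{-2 - 2} \cdot 28 = i \sqrt{2} \cdot 2 \cdot 1 \frac{1}{-4} \cdot 28 = i \sqrt{2} \cdot 2 \cdot 1 \left(- \frac{1}{4}\right) 28 = i \sqrt{2} \cdot 2 \left(- \frac{1}{4}\right) 28 = i \sqrt{2} \left(- \frac{1}{2}\right) 28 = - \frac{i \sqrt{2}}{2} \cdot 28 = - 14 i \sqrt{2}$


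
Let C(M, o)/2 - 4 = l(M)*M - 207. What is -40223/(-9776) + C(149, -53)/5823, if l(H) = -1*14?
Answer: 63154667/18975216 ≈ 3.3283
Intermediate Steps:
l(H) = -14
C(M, o) = -406 - 28*M (C(M, o) = 8 + 2*(-14*M - 207) = 8 + 2*(-207 - 14*M) = 8 + (-414 - 28*M) = -406 - 28*M)
-40223/(-9776) + C(149, -53)/5823 = -40223/(-9776) + (-406 - 28*149)/5823 = -40223*(-1/9776) + (-406 - 4172)*(1/5823) = 40223/9776 - 4578*1/5823 = 40223/9776 - 1526/1941 = 63154667/18975216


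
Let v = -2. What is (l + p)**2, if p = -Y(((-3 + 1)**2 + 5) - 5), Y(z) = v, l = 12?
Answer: 196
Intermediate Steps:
Y(z) = -2
p = 2 (p = -1*(-2) = 2)
(l + p)**2 = (12 + 2)**2 = 14**2 = 196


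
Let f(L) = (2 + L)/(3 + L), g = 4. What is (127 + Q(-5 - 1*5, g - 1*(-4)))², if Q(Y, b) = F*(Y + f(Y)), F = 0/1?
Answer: 16129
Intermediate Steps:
f(L) = (2 + L)/(3 + L)
F = 0 (F = 0*1 = 0)
Q(Y, b) = 0 (Q(Y, b) = 0*(Y + (2 + Y)/(3 + Y)) = 0)
(127 + Q(-5 - 1*5, g - 1*(-4)))² = (127 + 0)² = 127² = 16129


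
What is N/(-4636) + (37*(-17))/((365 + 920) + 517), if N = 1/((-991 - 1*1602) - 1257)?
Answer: -330199047/945975800 ≈ -0.34906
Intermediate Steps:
N = -1/3850 (N = 1/((-991 - 1602) - 1257) = 1/(-2593 - 1257) = 1/(-3850) = -1/3850 ≈ -0.00025974)
N/(-4636) + (37*(-17))/((365 + 920) + 517) = -1/3850/(-4636) + (37*(-17))/((365 + 920) + 517) = -1/3850*(-1/4636) - 629/(1285 + 517) = 1/17848600 - 629/1802 = 1/17848600 - 629*1/1802 = 1/17848600 - 37/106 = -330199047/945975800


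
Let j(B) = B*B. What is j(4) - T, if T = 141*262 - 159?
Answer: -36767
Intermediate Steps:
j(B) = B**2
T = 36783 (T = 36942 - 159 = 36783)
j(4) - T = 4**2 - 1*36783 = 16 - 36783 = -36767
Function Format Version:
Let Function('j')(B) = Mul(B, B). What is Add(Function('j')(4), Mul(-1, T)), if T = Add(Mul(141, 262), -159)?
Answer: -36767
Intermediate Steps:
Function('j')(B) = Pow(B, 2)
T = 36783 (T = Add(36942, -159) = 36783)
Add(Function('j')(4), Mul(-1, T)) = Add(Pow(4, 2), Mul(-1, 36783)) = Add(16, -36783) = -36767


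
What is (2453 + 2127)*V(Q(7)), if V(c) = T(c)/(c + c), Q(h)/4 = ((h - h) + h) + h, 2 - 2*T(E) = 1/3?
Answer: 5725/168 ≈ 34.077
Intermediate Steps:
T(E) = 5/6 (T(E) = 1 - 1/2/3 = 1 - 1/2*1/3 = 1 - 1/6 = 5/6)
Q(h) = 8*h (Q(h) = 4*(((h - h) + h) + h) = 4*((0 + h) + h) = 4*(h + h) = 4*(2*h) = 8*h)
V(c) = 5/(12*c) (V(c) = 5/(6*(c + c)) = 5/(6*((2*c))) = 5*(1/(2*c))/6 = 5/(12*c))
(2453 + 2127)*V(Q(7)) = (2453 + 2127)*(5/(12*((8*7)))) = 4580*((5/12)/56) = 4580*((5/12)*(1/56)) = 4580*(5/672) = 5725/168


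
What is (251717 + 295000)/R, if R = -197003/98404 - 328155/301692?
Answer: -338141042598297/1910958202 ≈ -1.7695e+5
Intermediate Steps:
R = -1910958202/618493741 (R = -197003*1/98404 - 328155*1/301692 = -197003/98404 - 109385/100564 = -1910958202/618493741 ≈ -3.0897)
(251717 + 295000)/R = (251717 + 295000)/(-1910958202/618493741) = 546717*(-618493741/1910958202) = -338141042598297/1910958202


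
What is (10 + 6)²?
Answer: 256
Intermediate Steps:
(10 + 6)² = 16² = 256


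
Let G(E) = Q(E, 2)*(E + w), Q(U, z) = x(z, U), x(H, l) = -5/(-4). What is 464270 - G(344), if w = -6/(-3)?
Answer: 927675/2 ≈ 4.6384e+5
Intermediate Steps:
x(H, l) = 5/4 (x(H, l) = -5*(-1/4) = 5/4)
Q(U, z) = 5/4
w = 2 (w = -6*(-1/3) = 2)
G(E) = 5/2 + 5*E/4 (G(E) = 5*(E + 2)/4 = 5*(2 + E)/4 = 5/2 + 5*E/4)
464270 - G(344) = 464270 - (5/2 + (5/4)*344) = 464270 - (5/2 + 430) = 464270 - 1*865/2 = 464270 - 865/2 = 927675/2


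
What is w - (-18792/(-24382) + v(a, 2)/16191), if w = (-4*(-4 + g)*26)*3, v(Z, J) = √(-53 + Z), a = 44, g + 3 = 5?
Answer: 7597788/12191 - I/5397 ≈ 623.23 - 0.00018529*I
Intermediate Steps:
g = 2 (g = -3 + 5 = 2)
w = 624 (w = (-4*(-4 + 2)*26)*3 = (-4*(-2)*26)*3 = (8*26)*3 = 208*3 = 624)
w - (-18792/(-24382) + v(a, 2)/16191) = 624 - (-18792/(-24382) + √(-53 + 44)/16191) = 624 - (-18792*(-1/24382) + √(-9)*(1/16191)) = 624 - (9396/12191 + (3*I)*(1/16191)) = 624 - (9396/12191 + I/5397) = 624 + (-9396/12191 - I/5397) = 7597788/12191 - I/5397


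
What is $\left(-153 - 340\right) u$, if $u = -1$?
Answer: $493$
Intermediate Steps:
$\left(-153 - 340\right) u = \left(-153 - 340\right) \left(-1\right) = \left(-493\right) \left(-1\right) = 493$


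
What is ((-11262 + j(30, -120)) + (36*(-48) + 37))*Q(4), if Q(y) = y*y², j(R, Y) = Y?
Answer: -836672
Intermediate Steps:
Q(y) = y³
((-11262 + j(30, -120)) + (36*(-48) + 37))*Q(4) = ((-11262 - 120) + (36*(-48) + 37))*4³ = (-11382 + (-1728 + 37))*64 = (-11382 - 1691)*64 = -13073*64 = -836672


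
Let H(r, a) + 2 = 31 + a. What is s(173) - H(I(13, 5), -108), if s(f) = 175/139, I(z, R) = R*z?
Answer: 11156/139 ≈ 80.259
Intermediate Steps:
s(f) = 175/139 (s(f) = 175*(1/139) = 175/139)
H(r, a) = 29 + a (H(r, a) = -2 + (31 + a) = 29 + a)
s(173) - H(I(13, 5), -108) = 175/139 - (29 - 108) = 175/139 - 1*(-79) = 175/139 + 79 = 11156/139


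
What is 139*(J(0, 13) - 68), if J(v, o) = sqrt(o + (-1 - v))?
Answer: -9452 + 278*sqrt(3) ≈ -8970.5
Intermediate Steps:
J(v, o) = sqrt(-1 + o - v)
139*(J(0, 13) - 68) = 139*(sqrt(-1 + 13 - 1*0) - 68) = 139*(sqrt(-1 + 13 + 0) - 68) = 139*(sqrt(12) - 68) = 139*(2*sqrt(3) - 68) = 139*(-68 + 2*sqrt(3)) = -9452 + 278*sqrt(3)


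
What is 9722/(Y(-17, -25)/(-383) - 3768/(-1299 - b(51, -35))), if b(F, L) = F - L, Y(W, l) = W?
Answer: 5157083510/1466689 ≈ 3516.1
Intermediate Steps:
9722/(Y(-17, -25)/(-383) - 3768/(-1299 - b(51, -35))) = 9722/(-17/(-383) - 3768/(-1299 - (51 - 1*(-35)))) = 9722/(-17*(-1/383) - 3768/(-1299 - (51 + 35))) = 9722/(17/383 - 3768/(-1299 - 1*86)) = 9722/(17/383 - 3768/(-1299 - 86)) = 9722/(17/383 - 3768/(-1385)) = 9722/(17/383 - 3768*(-1/1385)) = 9722/(17/383 + 3768/1385) = 9722/(1466689/530455) = 9722*(530455/1466689) = 5157083510/1466689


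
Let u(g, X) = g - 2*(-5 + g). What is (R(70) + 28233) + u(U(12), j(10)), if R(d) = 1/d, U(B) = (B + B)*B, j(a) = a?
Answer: 1956851/70 ≈ 27955.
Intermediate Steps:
U(B) = 2*B² (U(B) = (2*B)*B = 2*B²)
u(g, X) = 10 - g (u(g, X) = g + (10 - 2*g) = 10 - g)
(R(70) + 28233) + u(U(12), j(10)) = (1/70 + 28233) + (10 - 2*12²) = (1/70 + 28233) + (10 - 2*144) = 1976311/70 + (10 - 1*288) = 1976311/70 + (10 - 288) = 1976311/70 - 278 = 1956851/70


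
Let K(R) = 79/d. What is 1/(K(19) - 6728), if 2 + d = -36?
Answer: -38/255743 ≈ -0.00014859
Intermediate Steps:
d = -38 (d = -2 - 36 = -38)
K(R) = -79/38 (K(R) = 79/(-38) = 79*(-1/38) = -79/38)
1/(K(19) - 6728) = 1/(-79/38 - 6728) = 1/(-255743/38) = -38/255743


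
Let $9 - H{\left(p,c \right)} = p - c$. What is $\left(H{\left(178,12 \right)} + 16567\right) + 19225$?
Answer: $35635$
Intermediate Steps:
$H{\left(p,c \right)} = 9 + c - p$ ($H{\left(p,c \right)} = 9 - \left(p - c\right) = 9 + \left(c - p\right) = 9 + c - p$)
$\left(H{\left(178,12 \right)} + 16567\right) + 19225 = \left(\left(9 + 12 - 178\right) + 16567\right) + 19225 = \left(-157 + 16567\right) + 19225 = 16410 + 19225 = 35635$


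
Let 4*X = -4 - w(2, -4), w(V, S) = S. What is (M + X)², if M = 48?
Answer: 2304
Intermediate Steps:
X = 0 (X = (-4 - 1*(-4))/4 = (-4 + 4)/4 = (¼)*0 = 0)
(M + X)² = (48 + 0)² = 48² = 2304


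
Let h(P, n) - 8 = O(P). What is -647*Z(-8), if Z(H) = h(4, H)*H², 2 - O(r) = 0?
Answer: -414080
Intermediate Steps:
O(r) = 2 (O(r) = 2 - 1*0 = 2 + 0 = 2)
h(P, n) = 10 (h(P, n) = 8 + 2 = 10)
Z(H) = 10*H²
-647*Z(-8) = -6470*(-8)² = -6470*64 = -647*640 = -414080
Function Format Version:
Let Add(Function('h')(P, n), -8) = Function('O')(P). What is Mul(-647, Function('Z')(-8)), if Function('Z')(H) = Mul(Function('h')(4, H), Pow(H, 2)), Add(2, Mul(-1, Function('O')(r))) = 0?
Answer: -414080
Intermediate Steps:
Function('O')(r) = 2 (Function('O')(r) = Add(2, Mul(-1, 0)) = Add(2, 0) = 2)
Function('h')(P, n) = 10 (Function('h')(P, n) = Add(8, 2) = 10)
Function('Z')(H) = Mul(10, Pow(H, 2))
Mul(-647, Function('Z')(-8)) = Mul(-647, Mul(10, Pow(-8, 2))) = Mul(-647, Mul(10, 64)) = Mul(-647, 640) = -414080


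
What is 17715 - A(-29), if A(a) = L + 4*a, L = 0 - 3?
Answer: 17834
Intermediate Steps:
L = -3
A(a) = -3 + 4*a
17715 - A(-29) = 17715 - (-3 + 4*(-29)) = 17715 - (-3 - 116) = 17715 - 1*(-119) = 17715 + 119 = 17834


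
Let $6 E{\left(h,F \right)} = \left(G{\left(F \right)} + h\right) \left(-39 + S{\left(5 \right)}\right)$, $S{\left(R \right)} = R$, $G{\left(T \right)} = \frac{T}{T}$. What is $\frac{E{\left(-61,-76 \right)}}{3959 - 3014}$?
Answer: $\frac{68}{189} \approx 0.35979$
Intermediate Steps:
$G{\left(T \right)} = 1$
$E{\left(h,F \right)} = - \frac{17}{3} - \frac{17 h}{3}$ ($E{\left(h,F \right)} = \frac{\left(1 + h\right) \left(-39 + 5\right)}{6} = \frac{\left(1 + h\right) \left(-34\right)}{6} = \frac{-34 - 34 h}{6} = - \frac{17}{3} - \frac{17 h}{3}$)
$\frac{E{\left(-61,-76 \right)}}{3959 - 3014} = \frac{- \frac{17}{3} - - \frac{1037}{3}}{3959 - 3014} = \frac{- \frac{17}{3} + \frac{1037}{3}}{3959 - 3014} = \frac{340}{945} = 340 \cdot \frac{1}{945} = \frac{68}{189}$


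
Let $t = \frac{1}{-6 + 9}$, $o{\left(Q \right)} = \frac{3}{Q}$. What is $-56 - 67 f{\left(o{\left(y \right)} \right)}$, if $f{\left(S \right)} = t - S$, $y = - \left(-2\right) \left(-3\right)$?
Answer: $- \frac{671}{6} \approx -111.83$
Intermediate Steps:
$y = -6$ ($y = \left(-1\right) 6 = -6$)
$t = \frac{1}{3} \approx 0.33333$
$f{\left(S \right)} = \frac{1}{3} - S$
$-56 - 67 f{\left(o{\left(y \right)} \right)} = -56 - 67 \left(\frac{1}{3} - \frac{3}{-6}\right) = -56 - 67 \left(\frac{1}{3} - 3 \left(- \frac{1}{6}\right)\right) = -56 - 67 \left(\frac{1}{3} - - \frac{1}{2}\right) = -56 - 67 \left(\frac{1}{3} + \frac{1}{2}\right) = -56 - \frac{335}{6} = - \frac{671}{6}$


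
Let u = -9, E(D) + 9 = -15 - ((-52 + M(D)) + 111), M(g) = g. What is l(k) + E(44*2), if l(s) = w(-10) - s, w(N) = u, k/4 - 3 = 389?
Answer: -1748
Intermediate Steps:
k = 1568 (k = 12 + 4*389 = 12 + 1556 = 1568)
E(D) = -83 - D (E(D) = -9 + (-15 - ((-52 + D) + 111)) = -9 + (-15 - (59 + D)) = -9 + (-15 + (-59 - D)) = -9 + (-74 - D) = -83 - D)
w(N) = -9
l(s) = -9 - s
l(k) + E(44*2) = (-9 - 1*1568) + (-83 - 44*2) = (-9 - 1568) + (-83 - 1*88) = -1577 + (-83 - 88) = -1577 - 171 = -1748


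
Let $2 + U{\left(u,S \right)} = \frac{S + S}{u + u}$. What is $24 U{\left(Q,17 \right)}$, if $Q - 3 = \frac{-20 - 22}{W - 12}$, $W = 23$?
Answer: $- \frac{1640}{3} \approx -546.67$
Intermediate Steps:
$Q = - \frac{9}{11}$ ($Q = 3 + \frac{-20 - 22}{23 - 12} = 3 - \frac{42}{11} = - \frac{9}{11} \approx -0.81818$)
$U{\left(u,S \right)} = -2 + \frac{S}{u}$ ($U{\left(u,S \right)} = -2 + \frac{S + S}{u + u} = -2 + \frac{2 S}{2 u} = -2 + 2 S \frac{1}{2 u} = -2 + \frac{S}{u}$)
$24 U{\left(Q,17 \right)} = 24 \left(-2 + \frac{17}{- \frac{9}{11}}\right) = 24 \left(-2 + 17 \left(- \frac{11}{9}\right)\right) = 24 \left(-2 - \frac{187}{9}\right) = 24 \left(- \frac{205}{9}\right) = - \frac{1640}{3}$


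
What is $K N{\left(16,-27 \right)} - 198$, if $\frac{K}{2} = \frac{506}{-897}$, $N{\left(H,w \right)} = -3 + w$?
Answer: $- \frac{2134}{13} \approx -164.15$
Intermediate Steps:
$K = - \frac{44}{39}$ ($K = 2 \frac{506}{-897} = 2 \cdot 506 \left(- \frac{1}{897}\right) = 2 \left(- \frac{22}{39}\right) = - \frac{44}{39} \approx -1.1282$)
$K N{\left(16,-27 \right)} - 198 = - \frac{44 \left(-3 - 27\right)}{39} - 198 = \left(- \frac{44}{39}\right) \left(-30\right) - 198 = \frac{440}{13} - 198 = - \frac{2134}{13}$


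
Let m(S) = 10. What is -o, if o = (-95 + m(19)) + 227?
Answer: -142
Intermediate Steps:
o = 142 (o = (-95 + 10) + 227 = -85 + 227 = 142)
-o = -1*142 = -142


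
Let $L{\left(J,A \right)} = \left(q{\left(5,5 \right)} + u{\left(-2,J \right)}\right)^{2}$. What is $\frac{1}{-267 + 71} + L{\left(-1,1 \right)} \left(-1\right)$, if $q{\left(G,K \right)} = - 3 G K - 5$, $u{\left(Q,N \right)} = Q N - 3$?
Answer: $- \frac{1285957}{196} \approx -6561.0$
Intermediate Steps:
$u{\left(Q,N \right)} = -3 + N Q$ ($u{\left(Q,N \right)} = N Q - 3 = -3 + N Q$)
$q{\left(G,K \right)} = -5 - 3 G K$ ($q{\left(G,K \right)} = - 3 G K - 5 = -5 - 3 G K$)
$L{\left(J,A \right)} = \left(-83 - 2 J\right)^{2}$ ($L{\left(J,A \right)} = \left(\left(-5 - 15 \cdot 5\right) + \left(-3 + J \left(-2\right)\right)\right)^{2} = \left(\left(-5 - 75\right) - \left(3 + 2 J\right)\right)^{2} = \left(-80 - \left(3 + 2 J\right)\right)^{2} = \left(-83 - 2 J\right)^{2}$)
$\frac{1}{-267 + 71} + L{\left(-1,1 \right)} \left(-1\right) = \frac{1}{-267 + 71} + \left(83 + 2 \left(-1\right)\right)^{2} \left(-1\right) = \frac{1}{-196} + \left(83 - 2\right)^{2} \left(-1\right) = - \frac{1}{196} + 81^{2} \left(-1\right) = - \frac{1}{196} + 6561 \left(-1\right) = - \frac{1}{196} - 6561 = - \frac{1285957}{196}$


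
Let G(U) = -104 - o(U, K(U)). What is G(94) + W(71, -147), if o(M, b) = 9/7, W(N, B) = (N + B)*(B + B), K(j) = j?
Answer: 155671/7 ≈ 22239.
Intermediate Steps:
W(N, B) = 2*B*(B + N) (W(N, B) = (B + N)*(2*B) = 2*B*(B + N))
o(M, b) = 9/7 (o(M, b) = 9*(⅐) = 9/7)
G(U) = -737/7 (G(U) = -104 - 1*9/7 = -104 - 9/7 = -737/7)
G(94) + W(71, -147) = -737/7 + 2*(-147)*(-147 + 71) = -737/7 + 2*(-147)*(-76) = -737/7 + 22344 = 155671/7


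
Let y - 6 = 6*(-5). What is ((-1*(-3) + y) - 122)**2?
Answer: 20449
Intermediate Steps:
y = -24 (y = 6 + 6*(-5) = 6 - 30 = -24)
((-1*(-3) + y) - 122)**2 = ((-1*(-3) - 24) - 122)**2 = ((3 - 24) - 122)**2 = (-21 - 122)**2 = (-143)**2 = 20449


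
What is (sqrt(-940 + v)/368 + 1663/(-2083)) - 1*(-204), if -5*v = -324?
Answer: 423269/2083 + I*sqrt(5470)/920 ≈ 203.2 + 0.080391*I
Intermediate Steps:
v = 324/5 (v = -1/5*(-324) = 324/5 ≈ 64.800)
(sqrt(-940 + v)/368 + 1663/(-2083)) - 1*(-204) = (sqrt(-940 + 324/5)/368 + 1663/(-2083)) - 1*(-204) = (sqrt(-4376/5)*(1/368) + 1663*(-1/2083)) + 204 = ((2*I*sqrt(5470)/5)*(1/368) - 1663/2083) + 204 = (I*sqrt(5470)/920 - 1663/2083) + 204 = (-1663/2083 + I*sqrt(5470)/920) + 204 = 423269/2083 + I*sqrt(5470)/920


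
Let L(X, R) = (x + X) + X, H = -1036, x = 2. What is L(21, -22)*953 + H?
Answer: 40896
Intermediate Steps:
L(X, R) = 2 + 2*X (L(X, R) = (2 + X) + X = 2 + 2*X)
L(21, -22)*953 + H = (2 + 2*21)*953 - 1036 = (2 + 42)*953 - 1036 = 44*953 - 1036 = 41932 - 1036 = 40896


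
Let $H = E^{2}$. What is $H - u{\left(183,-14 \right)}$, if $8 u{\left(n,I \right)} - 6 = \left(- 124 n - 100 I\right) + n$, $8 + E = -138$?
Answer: $\frac{191631}{8} \approx 23954.0$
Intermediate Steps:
$E = -146$ ($E = -8 - 138 = -146$)
$u{\left(n,I \right)} = \frac{3}{4} - \frac{123 n}{8} - \frac{25 I}{2}$ ($u{\left(n,I \right)} = \frac{3}{4} + \frac{\left(- 124 n - 100 I\right) + n}{8} = \frac{3}{4} + \frac{- 123 n - 100 I}{8} = \frac{3}{4} - \left(\frac{25 I}{2} + \frac{123 n}{8}\right) = \frac{3}{4} - \frac{123 n}{8} - \frac{25 I}{2}$)
$H = 21316$ ($H = \left(-146\right)^{2} = 21316$)
$H - u{\left(183,-14 \right)} = 21316 - \left(\frac{3}{4} - \frac{22509}{8} - -175\right) = 21316 - \left(\frac{3}{4} - \frac{22509}{8} + 175\right) = 21316 - - \frac{21103}{8} = 21316 + \frac{21103}{8} = \frac{191631}{8}$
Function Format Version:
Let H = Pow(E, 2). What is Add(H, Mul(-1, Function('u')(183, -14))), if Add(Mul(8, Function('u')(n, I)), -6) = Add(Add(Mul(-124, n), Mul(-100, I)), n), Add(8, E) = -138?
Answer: Rational(191631, 8) ≈ 23954.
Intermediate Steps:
E = -146 (E = Add(-8, -138) = -146)
Function('u')(n, I) = Add(Rational(3, 4), Mul(Rational(-123, 8), n), Mul(Rational(-25, 2), I)) (Function('u')(n, I) = Add(Rational(3, 4), Mul(Rational(1, 8), Add(Add(Mul(-124, n), Mul(-100, I)), n))) = Add(Rational(3, 4), Mul(Rational(1, 8), Add(Mul(-123, n), Mul(-100, I)))) = Add(Rational(3, 4), Add(Mul(Rational(-123, 8), n), Mul(Rational(-25, 2), I))) = Add(Rational(3, 4), Mul(Rational(-123, 8), n), Mul(Rational(-25, 2), I)))
H = 21316 (H = Pow(-146, 2) = 21316)
Add(H, Mul(-1, Function('u')(183, -14))) = Add(21316, Mul(-1, Add(Rational(3, 4), Mul(Rational(-123, 8), 183), Mul(Rational(-25, 2), -14)))) = Add(21316, Mul(-1, Add(Rational(3, 4), Rational(-22509, 8), 175))) = Add(21316, Mul(-1, Rational(-21103, 8))) = Add(21316, Rational(21103, 8)) = Rational(191631, 8)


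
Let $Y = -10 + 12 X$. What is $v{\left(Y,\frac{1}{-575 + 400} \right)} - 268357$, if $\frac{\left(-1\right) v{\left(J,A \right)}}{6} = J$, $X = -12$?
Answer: $-267433$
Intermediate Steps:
$Y = -154$ ($Y = -10 + 12 \left(-12\right) = -10 - 144 = -154$)
$v{\left(J,A \right)} = - 6 J$
$v{\left(Y,\frac{1}{-575 + 400} \right)} - 268357 = \left(-6\right) \left(-154\right) - 268357 = 924 - 268357 = -267433$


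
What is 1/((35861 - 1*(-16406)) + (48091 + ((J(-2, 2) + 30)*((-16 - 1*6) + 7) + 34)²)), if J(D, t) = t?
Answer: 1/299274 ≈ 3.3414e-6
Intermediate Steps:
1/((35861 - 1*(-16406)) + (48091 + ((J(-2, 2) + 30)*((-16 - 1*6) + 7) + 34)²)) = 1/((35861 - 1*(-16406)) + (48091 + ((2 + 30)*((-16 - 1*6) + 7) + 34)²)) = 1/((35861 + 16406) + (48091 + (32*((-16 - 6) + 7) + 34)²)) = 1/(52267 + (48091 + (32*(-22 + 7) + 34)²)) = 1/(52267 + (48091 + (32*(-15) + 34)²)) = 1/(52267 + (48091 + (-480 + 34)²)) = 1/(52267 + (48091 + (-446)²)) = 1/(52267 + (48091 + 198916)) = 1/(52267 + 247007) = 1/299274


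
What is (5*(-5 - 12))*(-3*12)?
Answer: 3060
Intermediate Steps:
(5*(-5 - 12))*(-3*12) = (5*(-17))*(-36) = -85*(-36) = 3060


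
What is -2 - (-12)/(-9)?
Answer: -10/3 ≈ -3.3333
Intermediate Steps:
-2 - (-12)/(-9) = -2 - (-12)*(-1)/9 = -2 - 3*4/9 = -2 - 4/3 = -10/3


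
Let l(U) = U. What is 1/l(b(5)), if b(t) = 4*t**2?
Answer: 1/100 ≈ 0.010000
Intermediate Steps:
1/l(b(5)) = 1/(4*5**2) = 1/(4*25) = 1/100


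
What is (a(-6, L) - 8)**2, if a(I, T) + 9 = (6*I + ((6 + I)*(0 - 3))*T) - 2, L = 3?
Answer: 3025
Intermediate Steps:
a(I, T) = -11 + 6*I + T*(-18 - 3*I) (a(I, T) = -9 + ((6*I + ((6 + I)*(0 - 3))*T) - 2) = -9 + ((6*I + ((6 + I)*(-3))*T) - 2) = -9 + ((6*I + (-18 - 3*I)*T) - 2) = -9 + ((6*I + T*(-18 - 3*I)) - 2) = -9 + (-2 + 6*I + T*(-18 - 3*I)) = -11 + 6*I + T*(-18 - 3*I))
(a(-6, L) - 8)**2 = ((-11 - 18*3 + 6*(-6) - 3*(-6)*3) - 8)**2 = ((-11 - 54 - 36 + 54) - 8)**2 = (-47 - 8)**2 = (-55)**2 = 3025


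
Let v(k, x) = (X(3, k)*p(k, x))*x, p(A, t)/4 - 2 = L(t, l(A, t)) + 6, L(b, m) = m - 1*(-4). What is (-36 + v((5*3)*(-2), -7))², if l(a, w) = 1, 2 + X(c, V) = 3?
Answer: 160000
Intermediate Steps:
X(c, V) = 1 (X(c, V) = -2 + 3 = 1)
L(b, m) = 4 + m (L(b, m) = m + 4 = 4 + m)
p(A, t) = 52 (p(A, t) = 8 + 4*((4 + 1) + 6) = 8 + 4*(5 + 6) = 8 + 4*11 = 8 + 44 = 52)
v(k, x) = 52*x (v(k, x) = (1*52)*x = 52*x)
(-36 + v((5*3)*(-2), -7))² = (-36 + 52*(-7))² = (-36 - 364)² = (-400)² = 160000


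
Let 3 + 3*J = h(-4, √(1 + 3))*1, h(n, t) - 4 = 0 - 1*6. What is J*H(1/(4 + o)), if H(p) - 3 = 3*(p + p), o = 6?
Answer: -6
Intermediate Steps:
h(n, t) = -2 (h(n, t) = 4 + (0 - 1*6) = 4 + (0 - 6) = 4 - 6 = -2)
H(p) = 3 + 6*p (H(p) = 3 + 3*(p + p) = 3 + 3*(2*p) = 3 + 6*p)
J = -5/3 (J = -1 + (-2*1)/3 = -1 + (⅓)*(-2) = -1 - ⅔ = -5/3 ≈ -1.6667)
J*H(1/(4 + o)) = -5*(3 + 6/(4 + 6))/3 = -5*(3 + 6/10)/3 = -5*(3 + 6*(⅒))/3 = -5*(3 + ⅗)/3 = -5/3*18/5 = -6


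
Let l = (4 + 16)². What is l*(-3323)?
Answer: -1329200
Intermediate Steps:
l = 400 (l = 20² = 400)
l*(-3323) = 400*(-3323) = -1329200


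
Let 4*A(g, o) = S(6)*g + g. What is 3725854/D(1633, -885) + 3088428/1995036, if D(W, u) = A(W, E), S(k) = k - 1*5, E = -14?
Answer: 1239289093701/271491149 ≈ 4564.8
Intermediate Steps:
S(k) = -5 + k (S(k) = k - 5 = -5 + k)
A(g, o) = g/2 (A(g, o) = ((-5 + 6)*g + g)/4 = (1*g + g)/4 = (g + g)/4 = (2*g)/4 = g/2)
D(W, u) = W/2
3725854/D(1633, -885) + 3088428/1995036 = 3725854/(((1/2)*1633)) + 3088428/1995036 = 3725854/(1633/2) + 3088428*(1/1995036) = 3725854*(2/1633) + 257369/166253 = 7451708/1633 + 257369/166253 = 1239289093701/271491149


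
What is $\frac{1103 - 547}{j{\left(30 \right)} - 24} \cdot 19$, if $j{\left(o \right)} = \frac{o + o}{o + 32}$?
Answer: $- \frac{163742}{357} \approx -458.66$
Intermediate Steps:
$j{\left(o \right)} = \frac{2 o}{32 + o}$
$\frac{1103 - 547}{j{\left(30 \right)} - 24} \cdot 19 = \frac{1103 - 547}{2 \cdot 30 \frac{1}{32 + 30} - 24} \cdot 19 = \frac{556}{2 \cdot 30 \cdot \frac{1}{62} - 24} \cdot 19 = \frac{556}{\frac{30}{31} - 24} \cdot 19 = \frac{556}{- \frac{714}{31}} \cdot 19 = 556 \left(- \frac{31}{714}\right) 19 = \left(- \frac{8618}{357}\right) 19 = - \frac{163742}{357}$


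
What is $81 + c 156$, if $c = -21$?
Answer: $-3195$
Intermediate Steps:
$81 + c 156 = 81 - 3276 = -3195$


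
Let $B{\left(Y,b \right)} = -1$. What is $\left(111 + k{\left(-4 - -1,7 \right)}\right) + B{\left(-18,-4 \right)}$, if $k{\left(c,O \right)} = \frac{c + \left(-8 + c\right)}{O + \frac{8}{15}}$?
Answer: $\frac{12220}{113} \approx 108.14$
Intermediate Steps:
$k{\left(c,O \right)} = \frac{-8 + 2 c}{\frac{8}{15} + O}$ ($k{\left(c,O \right)} = \frac{-8 + 2 c}{O + 8 \cdot \frac{1}{15}} = \frac{-8 + 2 c}{O + \frac{8}{15}} = \frac{-8 + 2 c}{\frac{8}{15} + O}$)
$\left(111 + k{\left(-4 - -1,7 \right)}\right) + B{\left(-18,-4 \right)} = \left(111 + \frac{30 \left(-4 - 3\right)}{8 + 15 \cdot 7}\right) - 1 = \left(111 + \frac{30 \left(-4 + \left(-4 + 1\right)\right)}{8 + 105}\right) - 1 = \left(111 + \frac{30 \left(-4 - 3\right)}{113}\right) - 1 = \left(111 + 30 \cdot \frac{1}{113} \left(-7\right)\right) - 1 = \left(111 - \frac{210}{113}\right) - 1 = \frac{12333}{113} - 1 = \frac{12220}{113}$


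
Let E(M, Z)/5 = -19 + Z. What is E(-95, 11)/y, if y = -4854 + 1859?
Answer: 8/599 ≈ 0.013356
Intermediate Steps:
y = -2995
E(M, Z) = -95 + 5*Z (E(M, Z) = 5*(-19 + Z) = -95 + 5*Z)
E(-95, 11)/y = (-95 + 5*11)/(-2995) = (-95 + 55)*(-1/2995) = -40*(-1/2995) = 8/599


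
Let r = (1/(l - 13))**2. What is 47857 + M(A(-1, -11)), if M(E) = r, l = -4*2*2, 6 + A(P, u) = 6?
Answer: 40247738/841 ≈ 47857.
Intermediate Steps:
A(P, u) = 0 (A(P, u) = -6 + 6 = 0)
l = -16 (l = -8*2 = -16)
r = 1/841 (r = (1/(-16 - 13))**2 = (1/(-29))**2 = (-1/29)**2 = 1/841 ≈ 0.0011891)
M(E) = 1/841
47857 + M(A(-1, -11)) = 47857 + 1/841 = 40247738/841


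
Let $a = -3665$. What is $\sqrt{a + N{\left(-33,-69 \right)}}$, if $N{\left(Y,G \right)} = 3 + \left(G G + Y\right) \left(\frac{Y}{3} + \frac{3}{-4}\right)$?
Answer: $4 i \sqrt{3701} \approx 243.34 i$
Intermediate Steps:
$N{\left(Y,G \right)} = 3 + \left(- \frac{3}{4} + \frac{Y}{3}\right) \left(Y + G^{2}\right)$ ($N{\left(Y,G \right)} = 3 + \left(G^{2} + Y\right) \left(Y \frac{1}{3} + 3 \left(- \frac{1}{4}\right)\right) = 3 + \left(Y + G^{2}\right) \left(\frac{Y}{3} - \frac{3}{4}\right) = 3 + \left(Y + G^{2}\right) \left(- \frac{3}{4} + \frac{Y}{3}\right) = 3 + \left(- \frac{3}{4} + \frac{Y}{3}\right) \left(Y + G^{2}\right)$)
$\sqrt{a + N{\left(-33,-69 \right)}} = \sqrt{-3665 + \left(3 - - \frac{99}{4} - \frac{3 \left(-69\right)^{2}}{4} + \frac{\left(-33\right)^{2}}{3} + \frac{1}{3} \left(-33\right) \left(-69\right)^{2}\right)} = \sqrt{-3665 + \left(3 + \frac{99}{4} - \frac{14283}{4} + \frac{1}{3} \cdot 1089 + \frac{1}{3} \left(-33\right) 4761\right)} = \sqrt{-3665 + \left(3 + \frac{99}{4} - \frac{14283}{4} + 363 - 52371\right)} = \sqrt{-3665 - 55551} = \sqrt{-59216} = 4 i \sqrt{3701}$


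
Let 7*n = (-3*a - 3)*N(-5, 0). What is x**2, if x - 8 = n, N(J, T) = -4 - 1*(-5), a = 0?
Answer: 2809/49 ≈ 57.327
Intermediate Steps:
N(J, T) = 1 (N(J, T) = -4 + 5 = 1)
n = -3/7 (n = ((-3*0 - 3)*1)/7 = ((0 - 3)*1)/7 = (-3*1)/7 = (1/7)*(-3) = -3/7 ≈ -0.42857)
x = 53/7 (x = 8 - 3/7 = 53/7 ≈ 7.5714)
x**2 = (53/7)**2 = 2809/49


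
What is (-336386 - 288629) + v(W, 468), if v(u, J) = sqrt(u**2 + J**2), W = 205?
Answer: -625015 + sqrt(261049) ≈ -6.2450e+5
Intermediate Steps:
v(u, J) = sqrt(J**2 + u**2)
(-336386 - 288629) + v(W, 468) = (-336386 - 288629) + sqrt(468**2 + 205**2) = -625015 + sqrt(219024 + 42025) = -625015 + sqrt(261049)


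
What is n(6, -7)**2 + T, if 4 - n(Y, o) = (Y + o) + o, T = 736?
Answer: 880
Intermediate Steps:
n(Y, o) = 4 - Y - 2*o (n(Y, o) = 4 - ((Y + o) + o) = 4 - (Y + 2*o) = 4 + (-Y - 2*o) = 4 - Y - 2*o)
n(6, -7)**2 + T = (4 - 1*6 - 2*(-7))**2 + 736 = (4 - 6 + 14)**2 + 736 = 12**2 + 736 = 144 + 736 = 880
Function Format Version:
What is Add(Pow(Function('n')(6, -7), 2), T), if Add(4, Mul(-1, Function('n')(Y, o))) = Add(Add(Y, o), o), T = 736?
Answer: 880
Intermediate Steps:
Function('n')(Y, o) = Add(4, Mul(-1, Y), Mul(-2, o)) (Function('n')(Y, o) = Add(4, Mul(-1, Add(Add(Y, o), o))) = Add(4, Mul(-1, Add(Y, Mul(2, o)))) = Add(4, Add(Mul(-1, Y), Mul(-2, o))) = Add(4, Mul(-1, Y), Mul(-2, o)))
Add(Pow(Function('n')(6, -7), 2), T) = Add(Pow(Add(4, Mul(-1, 6), Mul(-2, -7)), 2), 736) = Add(Pow(Add(4, -6, 14), 2), 736) = Add(Pow(12, 2), 736) = Add(144, 736) = 880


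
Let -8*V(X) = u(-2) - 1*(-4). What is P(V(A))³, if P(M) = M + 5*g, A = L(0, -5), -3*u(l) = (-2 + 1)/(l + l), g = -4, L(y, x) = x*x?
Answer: -7610498063/884736 ≈ -8602.0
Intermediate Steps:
L(y, x) = x²
u(l) = 1/(6*l) (u(l) = -(-2 + 1)/(3*(l + l)) = -(-1)/(3*(2*l)) = -(-1)*1/(2*l)/3 = -(-1)/(6*l) = 1/(6*l))
A = 25 (A = (-5)² = 25)
V(X) = -47/96 (V(X) = -((⅙)/(-2) - 1*(-4))/8 = -((⅙)*(-½) + 4)/8 = -(-1/12 + 4)/8 = -⅛*47/12 = -47/96)
P(M) = -20 + M (P(M) = M + 5*(-4) = M - 20 = -20 + M)
P(V(A))³ = (-20 - 47/96)³ = (-1967/96)³ = -7610498063/884736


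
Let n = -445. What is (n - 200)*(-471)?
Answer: 303795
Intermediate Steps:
(n - 200)*(-471) = (-445 - 200)*(-471) = -645*(-471) = 303795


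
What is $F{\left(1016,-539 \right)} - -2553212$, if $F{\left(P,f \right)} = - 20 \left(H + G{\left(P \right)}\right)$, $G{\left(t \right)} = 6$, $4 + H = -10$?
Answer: $2553372$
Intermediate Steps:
$H = -14$ ($H = -4 - 10 = -14$)
$F{\left(P,f \right)} = 160$ ($F{\left(P,f \right)} = - 20 \left(-14 + 6\right) = \left(-20\right) \left(-8\right) = 160$)
$F{\left(1016,-539 \right)} - -2553212 = 160 - -2553212 = 160 + 2553212 = 2553372$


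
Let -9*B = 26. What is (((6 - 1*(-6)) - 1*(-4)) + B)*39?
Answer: 1534/3 ≈ 511.33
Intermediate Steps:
B = -26/9 (B = -⅑*26 = -26/9 ≈ -2.8889)
(((6 - 1*(-6)) - 1*(-4)) + B)*39 = (((6 - 1*(-6)) - 1*(-4)) - 26/9)*39 = (((6 + 6) + 4) - 26/9)*39 = ((12 + 4) - 26/9)*39 = (16 - 26/9)*39 = (118/9)*39 = 1534/3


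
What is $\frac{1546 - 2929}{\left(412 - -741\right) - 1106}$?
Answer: $- \frac{1383}{47} \approx -29.426$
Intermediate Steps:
$\frac{1546 - 2929}{\left(412 - -741\right) - 1106} = - \frac{1383}{\left(412 + 741\right) - 1106} = - \frac{1383}{1153 - 1106} = - \frac{1383}{47}$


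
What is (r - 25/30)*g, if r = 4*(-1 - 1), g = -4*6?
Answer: 212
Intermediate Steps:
g = -24
r = -8 (r = 4*(-2) = -8)
(r - 25/30)*g = (-8 - 25/30)*(-24) = (-8 - 25*1/30)*(-24) = (-8 - 5/6)*(-24) = -53/6*(-24) = 212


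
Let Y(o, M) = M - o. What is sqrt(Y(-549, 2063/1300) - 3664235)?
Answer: I*sqrt(61916266581)/130 ≈ 1914.1*I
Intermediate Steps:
sqrt(Y(-549, 2063/1300) - 3664235) = sqrt((2063/1300 - 1*(-549)) - 3664235) = sqrt((2063*(1/1300) + 549) - 3664235) = sqrt((2063/1300 + 549) - 3664235) = sqrt(715763/1300 - 3664235) = sqrt(-4762789737/1300) = I*sqrt(61916266581)/130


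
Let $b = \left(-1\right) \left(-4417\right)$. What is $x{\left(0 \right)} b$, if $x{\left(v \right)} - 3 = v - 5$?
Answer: $-8834$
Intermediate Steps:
$b = 4417$
$x{\left(v \right)} = -2 + v$ ($x{\left(v \right)} = 3 + \left(v - 5\right) = 3 + \left(-5 + v\right) = -2 + v$)
$x{\left(0 \right)} b = \left(-2 + 0\right) 4417 = \left(-2\right) 4417 = -8834$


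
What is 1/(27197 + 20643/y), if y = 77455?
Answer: 11065/300937754 ≈ 3.6768e-5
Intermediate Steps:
1/(27197 + 20643/y) = 1/(27197 + 20643/77455) = 1/(27197 + 20643*(1/77455)) = 1/(27197 + 2949/11065) = 1/(300937754/11065) = 11065/300937754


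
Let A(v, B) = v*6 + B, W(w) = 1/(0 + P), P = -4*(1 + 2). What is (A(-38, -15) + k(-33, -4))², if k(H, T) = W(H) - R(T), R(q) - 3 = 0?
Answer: 8720209/144 ≈ 60557.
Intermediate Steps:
P = -12 (P = -4*3 = -12)
R(q) = 3 (R(q) = 3 + 0 = 3)
W(w) = -1/12 (W(w) = 1/(0 - 12) = 1/(-12) = -1/12)
k(H, T) = -37/12 (k(H, T) = -1/12 - 1*3 = -1/12 - 3 = -37/12)
A(v, B) = B + 6*v (A(v, B) = 6*v + B = B + 6*v)
(A(-38, -15) + k(-33, -4))² = ((-15 + 6*(-38)) - 37/12)² = ((-15 - 228) - 37/12)² = (-243 - 37/12)² = (-2953/12)² = 8720209/144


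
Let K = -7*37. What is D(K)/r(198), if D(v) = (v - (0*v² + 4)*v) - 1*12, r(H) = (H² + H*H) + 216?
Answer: 85/8736 ≈ 0.0097298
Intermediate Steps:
K = -259
r(H) = 216 + 2*H² (r(H) = (H² + H²) + 216 = 2*H² + 216 = 216 + 2*H²)
D(v) = -12 - 3*v (D(v) = (v - (0 + 4)*v) - 12 = (v - 4*v) - 12 = -3*v - 12 = -12 - 3*v)
D(K)/r(198) = (-12 - 3*(-259))/(216 + 2*198²) = (-12 + 777)/(216 + 2*39204) = 765/(216 + 78408) = 765/78624 = 765*(1/78624) = 85/8736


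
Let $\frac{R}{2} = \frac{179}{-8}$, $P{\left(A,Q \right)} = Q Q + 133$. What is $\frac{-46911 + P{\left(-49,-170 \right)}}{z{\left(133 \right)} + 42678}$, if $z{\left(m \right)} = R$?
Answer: $- \frac{71512}{170533} \approx -0.41934$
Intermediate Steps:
$P{\left(A,Q \right)} = 133 + Q^{2}$ ($P{\left(A,Q \right)} = Q^{2} + 133 = 133 + Q^{2}$)
$R = - \frac{179}{4}$ ($R = 2 \frac{179}{-8} = 2 \cdot 179 \left(- \frac{1}{8}\right) = 2 \left(- \frac{179}{8}\right) = - \frac{179}{4} \approx -44.75$)
$z{\left(m \right)} = - \frac{179}{4}$
$\frac{-46911 + P{\left(-49,-170 \right)}}{z{\left(133 \right)} + 42678} = \frac{-46911 + \left(133 + \left(-170\right)^{2}\right)}{- \frac{179}{4} + 42678} = \frac{-46911 + \left(133 + 28900\right)}{\frac{170533}{4}} = \left(-46911 + 29033\right) \frac{4}{170533} = \left(-17878\right) \frac{4}{170533} = - \frac{71512}{170533}$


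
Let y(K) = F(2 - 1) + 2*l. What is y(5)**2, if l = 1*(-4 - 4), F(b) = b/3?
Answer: 2209/9 ≈ 245.44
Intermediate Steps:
F(b) = b/3 (F(b) = b*(1/3) = b/3)
l = -8 (l = 1*(-8) = -8)
y(K) = -47/3 (y(K) = (2 - 1)/3 + 2*(-8) = (1/3)*1 - 16 = 1/3 - 16 = -47/3)
y(5)**2 = (-47/3)**2 = 2209/9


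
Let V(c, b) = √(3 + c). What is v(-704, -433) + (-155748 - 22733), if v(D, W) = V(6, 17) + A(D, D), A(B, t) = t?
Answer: -179182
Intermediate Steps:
v(D, W) = 3 + D (v(D, W) = √(3 + 6) + D = √9 + D = 3 + D)
v(-704, -433) + (-155748 - 22733) = (3 - 704) + (-155748 - 22733) = -701 - 178481 = -179182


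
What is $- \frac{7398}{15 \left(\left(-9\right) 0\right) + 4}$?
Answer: $- \frac{3699}{2} \approx -1849.5$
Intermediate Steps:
$- \frac{7398}{15 \left(\left(-9\right) 0\right) + 4} = - \frac{7398}{15 \cdot 0 + 4} = - \frac{7398}{0 + 4} = - \frac{7398}{4} = \left(-7398\right) \frac{1}{4} = - \frac{3699}{2}$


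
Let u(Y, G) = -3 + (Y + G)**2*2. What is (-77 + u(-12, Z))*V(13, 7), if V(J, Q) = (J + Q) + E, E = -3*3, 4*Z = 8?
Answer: 1320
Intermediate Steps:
Z = 2 (Z = (1/4)*8 = 2)
E = -9
V(J, Q) = -9 + J + Q (V(J, Q) = (J + Q) - 9 = -9 + J + Q)
u(Y, G) = -3 + 2*(G + Y)**2 (u(Y, G) = -3 + (G + Y)**2*2 = -3 + 2*(G + Y)**2)
(-77 + u(-12, Z))*V(13, 7) = (-77 + (-3 + 2*(2 - 12)**2))*(-9 + 13 + 7) = (-77 + (-3 + 2*(-10)**2))*11 = (-77 + (-3 + 2*100))*11 = (-77 + (-3 + 200))*11 = (-77 + 197)*11 = 120*11 = 1320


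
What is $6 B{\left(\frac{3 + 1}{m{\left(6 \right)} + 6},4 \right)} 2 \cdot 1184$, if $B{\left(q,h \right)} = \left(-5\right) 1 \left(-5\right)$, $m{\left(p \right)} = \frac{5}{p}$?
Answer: $355200$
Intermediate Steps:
$B{\left(q,h \right)} = 25$ ($B{\left(q,h \right)} = \left(-5\right) \left(-5\right) = 25$)
$6 B{\left(\frac{3 + 1}{m{\left(6 \right)} + 6},4 \right)} 2 \cdot 1184 = 6 \cdot 25 \cdot 2 \cdot 1184 = 150 \cdot 2 \cdot 1184 = 300 \cdot 1184 = 355200$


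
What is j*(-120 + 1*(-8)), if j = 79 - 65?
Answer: -1792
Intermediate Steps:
j = 14
j*(-120 + 1*(-8)) = 14*(-120 + 1*(-8)) = 14*(-120 - 8) = 14*(-128) = -1792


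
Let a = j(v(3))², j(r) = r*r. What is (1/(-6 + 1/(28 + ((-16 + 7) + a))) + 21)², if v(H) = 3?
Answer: 155725441/358801 ≈ 434.02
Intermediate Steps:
j(r) = r²
a = 81 (a = (3²)² = 9² = 81)
(1/(-6 + 1/(28 + ((-16 + 7) + a))) + 21)² = (1/(-6 + 1/(28 + ((-16 + 7) + 81))) + 21)² = (1/(-6 + 1/(28 + (-9 + 81))) + 21)² = (1/(-6 + 1/(28 + 72)) + 21)² = (1/(-6 + 1/100) + 21)² = (1/(-599/100) + 21)² = (-100/599 + 21)² = (12479/599)² = 155725441/358801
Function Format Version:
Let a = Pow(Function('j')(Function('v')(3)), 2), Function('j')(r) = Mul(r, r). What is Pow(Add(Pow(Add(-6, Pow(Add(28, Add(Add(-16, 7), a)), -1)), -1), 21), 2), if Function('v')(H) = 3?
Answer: Rational(155725441, 358801) ≈ 434.02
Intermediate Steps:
Function('j')(r) = Pow(r, 2)
a = 81 (a = Pow(Pow(3, 2), 2) = Pow(9, 2) = 81)
Pow(Add(Pow(Add(-6, Pow(Add(28, Add(Add(-16, 7), a)), -1)), -1), 21), 2) = Pow(Add(Pow(Add(-6, Pow(Add(28, Add(Add(-16, 7), 81)), -1)), -1), 21), 2) = Pow(Add(Pow(Add(-6, Pow(Add(28, Add(-9, 81)), -1)), -1), 21), 2) = Pow(Add(Pow(Add(-6, Pow(Add(28, 72), -1)), -1), 21), 2) = Pow(Add(Pow(Add(-6, Pow(100, -1)), -1), 21), 2) = Pow(Add(Pow(Add(-6, Rational(1, 100)), -1), 21), 2) = Pow(Add(Pow(Rational(-599, 100), -1), 21), 2) = Pow(Add(Rational(-100, 599), 21), 2) = Pow(Rational(12479, 599), 2) = Rational(155725441, 358801)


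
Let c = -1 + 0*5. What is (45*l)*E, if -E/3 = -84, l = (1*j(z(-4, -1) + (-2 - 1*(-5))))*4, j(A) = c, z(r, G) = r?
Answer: -45360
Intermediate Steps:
c = -1 (c = -1 + 0 = -1)
j(A) = -1
l = -4 (l = (1*(-1))*4 = -1*4 = -4)
E = 252 (E = -3*(-84) = 252)
(45*l)*E = (45*(-4))*252 = -180*252 = -45360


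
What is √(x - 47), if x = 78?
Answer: √31 ≈ 5.5678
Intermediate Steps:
√(x - 47) = √(78 - 47) = √31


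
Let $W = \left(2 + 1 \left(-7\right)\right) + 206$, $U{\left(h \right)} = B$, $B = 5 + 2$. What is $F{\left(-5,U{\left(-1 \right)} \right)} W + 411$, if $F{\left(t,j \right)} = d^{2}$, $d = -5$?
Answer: $5436$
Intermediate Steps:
$B = 7$
$U{\left(h \right)} = 7$
$F{\left(t,j \right)} = 25$ ($F{\left(t,j \right)} = \left(-5\right)^{2} = 25$)
$W = 201$ ($W = \left(2 - 7\right) + 206 = -5 + 206 = 201$)
$F{\left(-5,U{\left(-1 \right)} \right)} W + 411 = 25 \cdot 201 + 411 = 5025 + 411 = 5436$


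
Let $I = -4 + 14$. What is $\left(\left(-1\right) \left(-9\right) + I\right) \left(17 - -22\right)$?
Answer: $741$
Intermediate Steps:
$I = 10$
$\left(\left(-1\right) \left(-9\right) + I\right) \left(17 - -22\right) = \left(\left(-1\right) \left(-9\right) + 10\right) \left(17 - -22\right) = \left(9 + 10\right) \left(17 + 22\right) = 19 \cdot 39 = 741$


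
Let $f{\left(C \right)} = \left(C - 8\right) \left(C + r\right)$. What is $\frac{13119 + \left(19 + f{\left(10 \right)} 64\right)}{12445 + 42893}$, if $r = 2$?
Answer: $\frac{319}{1203} \approx 0.26517$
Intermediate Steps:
$f{\left(C \right)} = \left(-8 + C\right) \left(2 + C\right)$ ($f{\left(C \right)} = \left(C - 8\right) \left(C + 2\right) = \left(-8 + C\right) \left(2 + C\right)$)
$\frac{13119 + \left(19 + f{\left(10 \right)} 64\right)}{12445 + 42893} = \frac{13119 + \left(19 + \left(-16 + 10^{2} - 60\right) 64\right)}{12445 + 42893} = \frac{13119 + \left(19 + \left(-16 + 100 - 60\right) 64\right)}{55338} = \left(13119 + \left(19 + 24 \cdot 64\right)\right) \frac{1}{55338} = \left(13119 + \left(19 + 1536\right)\right) \frac{1}{55338} = \left(13119 + 1555\right) \frac{1}{55338} = 14674 \cdot \frac{1}{55338} = \frac{319}{1203}$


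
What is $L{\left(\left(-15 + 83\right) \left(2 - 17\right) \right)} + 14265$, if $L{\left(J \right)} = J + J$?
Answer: $12225$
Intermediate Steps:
$L{\left(J \right)} = 2 J$
$L{\left(\left(-15 + 83\right) \left(2 - 17\right) \right)} + 14265 = 2 \left(-15 + 83\right) \left(2 - 17\right) + 14265 = 2 \cdot 68 \left(-15\right) + 14265 = 2 \left(-1020\right) + 14265 = -2040 + 14265 = 12225$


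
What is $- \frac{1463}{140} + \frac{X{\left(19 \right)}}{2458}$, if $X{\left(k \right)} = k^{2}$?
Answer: $- \frac{253251}{24580} \approx -10.303$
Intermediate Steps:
$- \frac{1463}{140} + \frac{X{\left(19 \right)}}{2458} = - \frac{1463}{140} + \frac{19^{2}}{2458} = \left(-1463\right) \frac{1}{140} + 361 \cdot \frac{1}{2458} = - \frac{209}{20} + \frac{361}{2458} = - \frac{253251}{24580}$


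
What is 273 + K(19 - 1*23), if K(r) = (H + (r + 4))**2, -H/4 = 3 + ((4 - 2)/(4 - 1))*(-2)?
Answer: 2857/9 ≈ 317.44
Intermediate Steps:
H = -20/3 (H = -4*(3 + ((4 - 2)/(4 - 1))*(-2)) = -4*(3 + (2/3)*(-2)) = -4*(3 - 4/3) = -4*5/3 = -20/3 ≈ -6.6667)
K(r) = (-8/3 + r)**2 (K(r) = (-20/3 + (r + 4))**2 = (-20/3 + (4 + r))**2 = (-8/3 + r)**2)
273 + K(19 - 1*23) = 273 + (-8 + 3*(19 - 1*23))**2/9 = 273 + (-8 + 3*(19 - 23))**2/9 = 273 + (-8 + 3*(-4))**2/9 = 273 + (-8 - 12)**2/9 = 273 + (1/9)*(-20)**2 = 273 + (1/9)*400 = 273 + 400/9 = 2857/9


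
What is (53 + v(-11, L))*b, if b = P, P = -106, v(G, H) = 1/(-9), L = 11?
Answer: -50456/9 ≈ -5606.2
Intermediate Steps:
v(G, H) = -⅑
b = -106
(53 + v(-11, L))*b = (53 - ⅑)*(-106) = (476/9)*(-106) = -50456/9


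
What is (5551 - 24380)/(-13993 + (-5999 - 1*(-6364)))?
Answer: 18829/13628 ≈ 1.3816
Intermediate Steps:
(5551 - 24380)/(-13993 + (-5999 - 1*(-6364))) = -18829/(-13993 + (-5999 + 6364)) = -18829/(-13993 + 365) = -18829/(-13628) = -18829*(-1/13628) = 18829/13628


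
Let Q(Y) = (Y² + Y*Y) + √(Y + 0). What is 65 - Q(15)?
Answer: -385 - √15 ≈ -388.87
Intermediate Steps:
Q(Y) = √Y + 2*Y² (Q(Y) = (Y² + Y²) + √Y = 2*Y² + √Y = √Y + 2*Y²)
65 - Q(15) = 65 - (√15 + 2*15²) = 65 - (√15 + 2*225) = 65 - (√15 + 450) = 65 - (450 + √15) = 65 + (-450 - √15) = -385 - √15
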